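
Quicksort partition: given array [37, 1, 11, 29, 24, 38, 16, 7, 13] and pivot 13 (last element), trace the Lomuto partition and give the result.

Lomuto partition with pivot = 13:

Initial array: [37, 1, 11, 29, 24, 38, 16, 7, 13]

arr[0]=37 > 13: no swap
arr[1]=1 <= 13: swap with position 0, array becomes [1, 37, 11, 29, 24, 38, 16, 7, 13]
arr[2]=11 <= 13: swap with position 1, array becomes [1, 11, 37, 29, 24, 38, 16, 7, 13]
arr[3]=29 > 13: no swap
arr[4]=24 > 13: no swap
arr[5]=38 > 13: no swap
arr[6]=16 > 13: no swap
arr[7]=7 <= 13: swap with position 2, array becomes [1, 11, 7, 29, 24, 38, 16, 37, 13]

Place pivot at position 3: [1, 11, 7, 13, 24, 38, 16, 37, 29]
Pivot position: 3

After partitioning with pivot 13, the array becomes [1, 11, 7, 13, 24, 38, 16, 37, 29]. The pivot is placed at index 3. All elements to the left of the pivot are <= 13, and all elements to the right are > 13.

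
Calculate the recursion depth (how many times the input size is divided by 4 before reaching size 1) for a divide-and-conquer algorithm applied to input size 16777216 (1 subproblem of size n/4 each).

For divide and conquer with division factor 4:

Problem sizes at each level:
Level 0: 16777216
Level 1: 4194304
Level 2: 1048576
Level 3: 262144
Level 4: 65536
Level 5: 16384
Level 6: 4096
Level 7: 1024
Level 8: 256
Level 9: 64
Level 10: 16
Level 11: 4
Level 12: 1

The root is level 0 and the size-1 base case is level 12 (the tree spans levels 0 through 12, i.e. 13 levels counting the root), so the depth is the number of divisions: log_4(16777216) = 12

The recursion tree depth is log_4(16777216) = 12. At each level, the problem size is divided by 4, so it takes 12 divisions to reduce to a base case of size 1. The algorithm makes 1 recursive call at each level.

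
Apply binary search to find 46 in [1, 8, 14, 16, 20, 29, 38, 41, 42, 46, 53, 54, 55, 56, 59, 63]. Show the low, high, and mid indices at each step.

Binary search for 46 in [1, 8, 14, 16, 20, 29, 38, 41, 42, 46, 53, 54, 55, 56, 59, 63]:

lo=0, hi=15, mid=7, arr[mid]=41 -> 41 < 46, search right half
lo=8, hi=15, mid=11, arr[mid]=54 -> 54 > 46, search left half
lo=8, hi=10, mid=9, arr[mid]=46 -> Found target at index 9!

Binary search finds 46 at index 9 after 3 comparisons. The search repeatedly halves the search space by comparing with the middle element.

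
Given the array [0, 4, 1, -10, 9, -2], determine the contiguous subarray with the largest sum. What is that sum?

Using Kadane's algorithm on [0, 4, 1, -10, 9, -2]:

Scanning through the array:
Position 1 (value 4): max_ending_here = 4, max_so_far = 4
Position 2 (value 1): max_ending_here = 5, max_so_far = 5
Position 3 (value -10): max_ending_here = -5, max_so_far = 5
Position 4 (value 9): max_ending_here = 9, max_so_far = 9
Position 5 (value -2): max_ending_here = 7, max_so_far = 9

Maximum subarray: [9]
Maximum sum: 9

The maximum subarray is [9] with sum 9. This subarray runs from index 4 to index 4.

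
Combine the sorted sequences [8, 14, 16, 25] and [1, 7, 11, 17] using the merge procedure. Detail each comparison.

Merging process:

Compare 8 vs 1: take 1 from right. Merged: [1]
Compare 8 vs 7: take 7 from right. Merged: [1, 7]
Compare 8 vs 11: take 8 from left. Merged: [1, 7, 8]
Compare 14 vs 11: take 11 from right. Merged: [1, 7, 8, 11]
Compare 14 vs 17: take 14 from left. Merged: [1, 7, 8, 11, 14]
Compare 16 vs 17: take 16 from left. Merged: [1, 7, 8, 11, 14, 16]
Compare 25 vs 17: take 17 from right. Merged: [1, 7, 8, 11, 14, 16, 17]
Append remaining from left: [25]. Merged: [1, 7, 8, 11, 14, 16, 17, 25]

Final merged array: [1, 7, 8, 11, 14, 16, 17, 25]
Total comparisons: 7

The merged array is [1, 7, 8, 11, 14, 16, 17, 25], requiring 7 comparisons. The merge step runs in O(n) time where n is the total number of elements.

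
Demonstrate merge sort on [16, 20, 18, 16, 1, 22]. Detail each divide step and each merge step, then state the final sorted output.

Merge sort trace:

Split: [16, 20, 18, 16, 1, 22] -> [16, 20, 18] and [16, 1, 22]
  Split: [16, 20, 18] -> [16] and [20, 18]
    Split: [20, 18] -> [20] and [18]
    Merge: [20] + [18] -> [18, 20]
  Merge: [16] + [18, 20] -> [16, 18, 20]
  Split: [16, 1, 22] -> [16] and [1, 22]
    Split: [1, 22] -> [1] and [22]
    Merge: [1] + [22] -> [1, 22]
  Merge: [16] + [1, 22] -> [1, 16, 22]
Merge: [16, 18, 20] + [1, 16, 22] -> [1, 16, 16, 18, 20, 22]

Final sorted array: [1, 16, 16, 18, 20, 22]

The merge sort proceeds by recursively splitting the array and merging sorted halves.
After all merges, the sorted array is [1, 16, 16, 18, 20, 22].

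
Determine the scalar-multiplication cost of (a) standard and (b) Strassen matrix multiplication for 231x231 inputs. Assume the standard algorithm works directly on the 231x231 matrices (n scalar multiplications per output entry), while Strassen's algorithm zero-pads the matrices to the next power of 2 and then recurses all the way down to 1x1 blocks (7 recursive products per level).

Matrix multiplication for 231x231 matrices:

Strassen's algorithm requires power-of-2 dimensions. Pad 231x231 to 256x256 (next power of 2).

Standard algorithm: 231^3 = 12326391 multiplications
Strassen's algorithm: 7^(log2(256)) = 7^8 = 5764801 multiplications
Savings: 12326391 - 5764801 = 6561590 multiplications

Standard: 12326391 multiplications (231^3). Strassen: 5764801 multiplications (7^8, after padding to 256x256). Strassen reduces 8 recursive multiplications to 7 at each level.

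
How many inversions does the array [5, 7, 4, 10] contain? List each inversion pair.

Finding inversions in [5, 7, 4, 10]:

(0, 2): arr[0]=5 > arr[2]=4
(1, 2): arr[1]=7 > arr[2]=4

Total inversions: 2

The array has 2 inversion(s): (0,2), (1,2). Each pair (i,j) satisfies i < j and arr[i] > arr[j].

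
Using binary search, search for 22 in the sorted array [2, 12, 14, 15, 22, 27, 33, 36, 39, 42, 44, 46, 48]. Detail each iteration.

Binary search for 22 in [2, 12, 14, 15, 22, 27, 33, 36, 39, 42, 44, 46, 48]:

lo=0, hi=12, mid=6, arr[mid]=33 -> 33 > 22, search left half
lo=0, hi=5, mid=2, arr[mid]=14 -> 14 < 22, search right half
lo=3, hi=5, mid=4, arr[mid]=22 -> Found target at index 4!

Binary search finds 22 at index 4 after 3 comparisons. The search repeatedly halves the search space by comparing with the middle element.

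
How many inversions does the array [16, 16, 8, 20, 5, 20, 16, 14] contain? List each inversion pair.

Finding inversions in [16, 16, 8, 20, 5, 20, 16, 14]:

(0, 2): arr[0]=16 > arr[2]=8
(0, 4): arr[0]=16 > arr[4]=5
(0, 7): arr[0]=16 > arr[7]=14
(1, 2): arr[1]=16 > arr[2]=8
(1, 4): arr[1]=16 > arr[4]=5
(1, 7): arr[1]=16 > arr[7]=14
(2, 4): arr[2]=8 > arr[4]=5
(3, 4): arr[3]=20 > arr[4]=5
(3, 6): arr[3]=20 > arr[6]=16
(3, 7): arr[3]=20 > arr[7]=14
(5, 6): arr[5]=20 > arr[6]=16
(5, 7): arr[5]=20 > arr[7]=14
(6, 7): arr[6]=16 > arr[7]=14

Total inversions: 13

The array has 13 inversion(s): (0,2), (0,4), (0,7), (1,2), (1,4), (1,7), (2,4), (3,4), (3,6), (3,7), (5,6), (5,7), (6,7). Each pair (i,j) satisfies i < j and arr[i] > arr[j].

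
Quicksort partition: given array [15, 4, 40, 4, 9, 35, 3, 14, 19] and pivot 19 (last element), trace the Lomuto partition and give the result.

Lomuto partition with pivot = 19:

Initial array: [15, 4, 40, 4, 9, 35, 3, 14, 19]

arr[0]=15 <= 19: swap with position 0, array becomes [15, 4, 40, 4, 9, 35, 3, 14, 19]
arr[1]=4 <= 19: swap with position 1, array becomes [15, 4, 40, 4, 9, 35, 3, 14, 19]
arr[2]=40 > 19: no swap
arr[3]=4 <= 19: swap with position 2, array becomes [15, 4, 4, 40, 9, 35, 3, 14, 19]
arr[4]=9 <= 19: swap with position 3, array becomes [15, 4, 4, 9, 40, 35, 3, 14, 19]
arr[5]=35 > 19: no swap
arr[6]=3 <= 19: swap with position 4, array becomes [15, 4, 4, 9, 3, 35, 40, 14, 19]
arr[7]=14 <= 19: swap with position 5, array becomes [15, 4, 4, 9, 3, 14, 40, 35, 19]

Place pivot at position 6: [15, 4, 4, 9, 3, 14, 19, 35, 40]
Pivot position: 6

After partitioning with pivot 19, the array becomes [15, 4, 4, 9, 3, 14, 19, 35, 40]. The pivot is placed at index 6. All elements to the left of the pivot are <= 19, and all elements to the right are > 19.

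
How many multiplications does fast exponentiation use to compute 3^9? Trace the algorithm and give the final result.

Computing 3^9 by squaring (build up from 3^1; each line after the first costs one multiplication):

3^1 = 3
3^2 = (3^1)^2 = 3^2 = 9
3^4 = (3^2)^2 = 9^2 = 81
3^8 = (3^4)^2 = 81^2 = 6561
3^9 = 3 * 3^8 = 3 * 6561 = 19683

Result: 19683
Multiplications needed: 4 (4 lines after 3^1)

3^9 = 19683. Using exponentiation by squaring, this requires 4 multiplications. The key idea: if the exponent is even, square the half-power; if odd, multiply by the base once.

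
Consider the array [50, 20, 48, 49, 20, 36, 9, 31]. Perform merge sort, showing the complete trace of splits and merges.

Merge sort trace:

Split: [50, 20, 48, 49, 20, 36, 9, 31] -> [50, 20, 48, 49] and [20, 36, 9, 31]
  Split: [50, 20, 48, 49] -> [50, 20] and [48, 49]
    Split: [50, 20] -> [50] and [20]
    Merge: [50] + [20] -> [20, 50]
    Split: [48, 49] -> [48] and [49]
    Merge: [48] + [49] -> [48, 49]
  Merge: [20, 50] + [48, 49] -> [20, 48, 49, 50]
  Split: [20, 36, 9, 31] -> [20, 36] and [9, 31]
    Split: [20, 36] -> [20] and [36]
    Merge: [20] + [36] -> [20, 36]
    Split: [9, 31] -> [9] and [31]
    Merge: [9] + [31] -> [9, 31]
  Merge: [20, 36] + [9, 31] -> [9, 20, 31, 36]
Merge: [20, 48, 49, 50] + [9, 20, 31, 36] -> [9, 20, 20, 31, 36, 48, 49, 50]

Final sorted array: [9, 20, 20, 31, 36, 48, 49, 50]

The merge sort proceeds by recursively splitting the array and merging sorted halves.
After all merges, the sorted array is [9, 20, 20, 31, 36, 48, 49, 50].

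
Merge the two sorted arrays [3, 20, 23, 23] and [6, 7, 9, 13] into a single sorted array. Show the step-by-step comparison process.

Merging process:

Compare 3 vs 6: take 3 from left. Merged: [3]
Compare 20 vs 6: take 6 from right. Merged: [3, 6]
Compare 20 vs 7: take 7 from right. Merged: [3, 6, 7]
Compare 20 vs 9: take 9 from right. Merged: [3, 6, 7, 9]
Compare 20 vs 13: take 13 from right. Merged: [3, 6, 7, 9, 13]
Append remaining from left: [20, 23, 23]. Merged: [3, 6, 7, 9, 13, 20, 23, 23]

Final merged array: [3, 6, 7, 9, 13, 20, 23, 23]
Total comparisons: 5

The merged array is [3, 6, 7, 9, 13, 20, 23, 23], requiring 5 comparisons. The merge step runs in O(n) time where n is the total number of elements.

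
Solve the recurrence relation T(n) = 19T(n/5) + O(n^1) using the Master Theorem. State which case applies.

Master Theorem for T(n) = 19T(n/5) + O(n^1):

a = 19, b = 5, c = 1
log_b(a) = log_5(19) = 1.8295

Case 1: c = 1 < log_5(19) = 1.8295
T(n) = O(n^(log_5 19))

For T(n) = 19T(n/5) + O(n^1): log_5(19) = 1.8295. This is Case 1 of the Master Theorem (c < log_b(a), work dominated by leaves), giving O(n^(log_5 19)).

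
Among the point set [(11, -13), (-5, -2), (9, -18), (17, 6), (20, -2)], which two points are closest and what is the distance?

Computing all pairwise distances among 5 points:

d((11, -13), (-5, -2)) = 19.4165
d((11, -13), (9, -18)) = 5.3852 <-- minimum
d((11, -13), (17, 6)) = 19.9249
d((11, -13), (20, -2)) = 14.2127
d((-5, -2), (9, -18)) = 21.2603
d((-5, -2), (17, 6)) = 23.4094
d((-5, -2), (20, -2)) = 25.0
d((9, -18), (17, 6)) = 25.2982
d((9, -18), (20, -2)) = 19.4165
d((17, 6), (20, -2)) = 8.544

Closest pair: (11, -13) and (9, -18) with distance 5.3852

The closest pair is (11, -13) and (9, -18) with Euclidean distance 5.3852. For 5 points, brute-force pairwise comparison is shown above. For large n, the divide-and-conquer algorithm (sort by x, recurse on halves, check the dividing strip) achieves O(n log n).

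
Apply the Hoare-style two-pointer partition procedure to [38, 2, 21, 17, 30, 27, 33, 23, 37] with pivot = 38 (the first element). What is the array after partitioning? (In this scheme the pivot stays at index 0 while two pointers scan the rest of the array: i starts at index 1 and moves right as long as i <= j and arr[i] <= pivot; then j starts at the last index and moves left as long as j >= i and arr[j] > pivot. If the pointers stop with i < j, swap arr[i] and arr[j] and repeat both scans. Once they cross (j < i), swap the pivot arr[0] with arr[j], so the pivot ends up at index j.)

Hoare-style two-pointer partition with pivot = 38:

Initial array: [38, 2, 21, 17, 30, 27, 33, 23, 37]

Pointers start at i = 1, j = 8.
i ends at 9, j ends at 8: the pointers have crossed (j < i), so scanning stops.

Swap pivot arr[0] with arr[8] to place pivot at position 8: [37, 2, 21, 17, 30, 27, 33, 23, 38]
Pivot position: 8

After partitioning with pivot 38, the array becomes [37, 2, 21, 17, 30, 27, 33, 23, 38]. The pivot is placed at index 8. All elements to the left of the pivot are <= 38, and all elements to the right are > 38.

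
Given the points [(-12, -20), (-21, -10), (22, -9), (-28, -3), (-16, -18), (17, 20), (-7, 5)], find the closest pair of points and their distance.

Computing all pairwise distances among 7 points:

d((-12, -20), (-21, -10)) = 13.4536
d((-12, -20), (22, -9)) = 35.7351
d((-12, -20), (-28, -3)) = 23.3452
d((-12, -20), (-16, -18)) = 4.4721 <-- minimum
d((-12, -20), (17, 20)) = 49.4065
d((-12, -20), (-7, 5)) = 25.4951
d((-21, -10), (22, -9)) = 43.0116
d((-21, -10), (-28, -3)) = 9.8995
d((-21, -10), (-16, -18)) = 9.434
d((-21, -10), (17, 20)) = 48.4149
d((-21, -10), (-7, 5)) = 20.5183
d((22, -9), (-28, -3)) = 50.3587
d((22, -9), (-16, -18)) = 39.0512
d((22, -9), (17, 20)) = 29.4279
d((22, -9), (-7, 5)) = 32.2025
d((-28, -3), (-16, -18)) = 19.2094
d((-28, -3), (17, 20)) = 50.5371
d((-28, -3), (-7, 5)) = 22.4722
d((-16, -18), (17, 20)) = 50.3289
d((-16, -18), (-7, 5)) = 24.6982
d((17, 20), (-7, 5)) = 28.3019

Closest pair: (-12, -20) and (-16, -18) with distance 4.4721

The closest pair is (-12, -20) and (-16, -18) with Euclidean distance 4.4721. For 7 points, brute-force pairwise comparison is shown above. For large n, the divide-and-conquer algorithm (sort by x, recurse on halves, check the dividing strip) achieves O(n log n).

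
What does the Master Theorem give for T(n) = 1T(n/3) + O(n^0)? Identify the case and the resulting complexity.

Master Theorem for T(n) = 1T(n/3) + O(n^0):

a = 1, b = 3, c = 0
log_b(a) = log_3(1) = 0.0000

Case 2: c = 0 = log_3(1) = 0.0000
T(n) = O(n^0 log n) = O(log n)

For T(n) = 1T(n/3) + O(n^0): log_3(1) = 0.0000. This is Case 2 of the Master Theorem (c = log_b(a), equal work at all levels), giving O(log n).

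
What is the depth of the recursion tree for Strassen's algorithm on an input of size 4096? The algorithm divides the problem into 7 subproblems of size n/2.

For divide and conquer with division factor 2:

Problem sizes at each level:
Level 0: 4096
Level 1: 2048
Level 2: 1024
Level 3: 512
Level 4: 256
Level 5: 128
Level 6: 64
Level 7: 32
Level 8: 16
Level 9: 8
Level 10: 4
Level 11: 2
Level 12: 1

The root is level 0 and the size-1 base case is level 12 (the tree spans levels 0 through 12, i.e. 13 levels counting the root), so the depth is the number of divisions: log_2(4096) = 12

The recursion tree depth is log_2(4096) = 12. At each level, the problem size is divided by 2, so it takes 12 divisions to reduce to a base case of size 1. The algorithm makes 7 recursive calls at each level.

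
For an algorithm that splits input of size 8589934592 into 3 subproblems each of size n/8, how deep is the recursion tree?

For divide and conquer with division factor 8:

Problem sizes at each level:
Level 0: 8589934592
Level 1: 1073741824
Level 2: 134217728
Level 3: 16777216
Level 4: 2097152
Level 5: 262144
Level 6: 32768
Level 7: 4096
Level 8: 512
Level 9: 64
Level 10: 8
Level 11: 1

The root is level 0 and the size-1 base case is level 11 (the tree spans levels 0 through 11, i.e. 12 levels counting the root), so the depth is the number of divisions: log_8(8589934592) = 11

The recursion tree depth is log_8(8589934592) = 11. At each level, the problem size is divided by 8, so it takes 11 divisions to reduce to a base case of size 1. The algorithm makes 3 recursive calls at each level.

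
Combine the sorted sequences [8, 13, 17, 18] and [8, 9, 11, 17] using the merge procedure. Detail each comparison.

Merging process:

Compare 8 vs 8: take 8 from left. Merged: [8]
Compare 13 vs 8: take 8 from right. Merged: [8, 8]
Compare 13 vs 9: take 9 from right. Merged: [8, 8, 9]
Compare 13 vs 11: take 11 from right. Merged: [8, 8, 9, 11]
Compare 13 vs 17: take 13 from left. Merged: [8, 8, 9, 11, 13]
Compare 17 vs 17: take 17 from left. Merged: [8, 8, 9, 11, 13, 17]
Compare 18 vs 17: take 17 from right. Merged: [8, 8, 9, 11, 13, 17, 17]
Append remaining from left: [18]. Merged: [8, 8, 9, 11, 13, 17, 17, 18]

Final merged array: [8, 8, 9, 11, 13, 17, 17, 18]
Total comparisons: 7

The merged array is [8, 8, 9, 11, 13, 17, 17, 18], requiring 7 comparisons. The merge step runs in O(n) time where n is the total number of elements.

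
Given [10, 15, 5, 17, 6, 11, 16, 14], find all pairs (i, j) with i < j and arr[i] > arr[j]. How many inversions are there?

Finding inversions in [10, 15, 5, 17, 6, 11, 16, 14]:

(0, 2): arr[0]=10 > arr[2]=5
(0, 4): arr[0]=10 > arr[4]=6
(1, 2): arr[1]=15 > arr[2]=5
(1, 4): arr[1]=15 > arr[4]=6
(1, 5): arr[1]=15 > arr[5]=11
(1, 7): arr[1]=15 > arr[7]=14
(3, 4): arr[3]=17 > arr[4]=6
(3, 5): arr[3]=17 > arr[5]=11
(3, 6): arr[3]=17 > arr[6]=16
(3, 7): arr[3]=17 > arr[7]=14
(6, 7): arr[6]=16 > arr[7]=14

Total inversions: 11

The array has 11 inversion(s): (0,2), (0,4), (1,2), (1,4), (1,5), (1,7), (3,4), (3,5), (3,6), (3,7), (6,7). Each pair (i,j) satisfies i < j and arr[i] > arr[j].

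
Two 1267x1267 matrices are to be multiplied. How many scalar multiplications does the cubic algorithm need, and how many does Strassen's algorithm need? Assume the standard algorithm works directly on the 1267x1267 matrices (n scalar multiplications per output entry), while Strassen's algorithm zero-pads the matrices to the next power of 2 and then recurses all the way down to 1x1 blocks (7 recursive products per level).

Matrix multiplication for 1267x1267 matrices:

Strassen's algorithm requires power-of-2 dimensions. Pad 1267x1267 to 2048x2048 (next power of 2).

Standard algorithm: 1267^3 = 2033901163 multiplications
Strassen's algorithm: 7^(log2(2048)) = 7^11 = 1977326743 multiplications
Savings: 2033901163 - 1977326743 = 56574420 multiplications

Standard: 2033901163 multiplications (1267^3). Strassen: 1977326743 multiplications (7^11, after padding to 2048x2048). Strassen reduces 8 recursive multiplications to 7 at each level.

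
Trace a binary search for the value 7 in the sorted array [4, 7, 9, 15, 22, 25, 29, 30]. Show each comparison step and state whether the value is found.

Binary search for 7 in [4, 7, 9, 15, 22, 25, 29, 30]:

lo=0, hi=7, mid=3, arr[mid]=15 -> 15 > 7, search left half
lo=0, hi=2, mid=1, arr[mid]=7 -> Found target at index 1!

Binary search finds 7 at index 1 after 2 comparisons. The search repeatedly halves the search space by comparing with the middle element.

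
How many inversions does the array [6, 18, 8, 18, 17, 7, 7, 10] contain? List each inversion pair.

Finding inversions in [6, 18, 8, 18, 17, 7, 7, 10]:

(1, 2): arr[1]=18 > arr[2]=8
(1, 4): arr[1]=18 > arr[4]=17
(1, 5): arr[1]=18 > arr[5]=7
(1, 6): arr[1]=18 > arr[6]=7
(1, 7): arr[1]=18 > arr[7]=10
(2, 5): arr[2]=8 > arr[5]=7
(2, 6): arr[2]=8 > arr[6]=7
(3, 4): arr[3]=18 > arr[4]=17
(3, 5): arr[3]=18 > arr[5]=7
(3, 6): arr[3]=18 > arr[6]=7
(3, 7): arr[3]=18 > arr[7]=10
(4, 5): arr[4]=17 > arr[5]=7
(4, 6): arr[4]=17 > arr[6]=7
(4, 7): arr[4]=17 > arr[7]=10

Total inversions: 14

The array has 14 inversion(s): (1,2), (1,4), (1,5), (1,6), (1,7), (2,5), (2,6), (3,4), (3,5), (3,6), (3,7), (4,5), (4,6), (4,7). Each pair (i,j) satisfies i < j and arr[i] > arr[j].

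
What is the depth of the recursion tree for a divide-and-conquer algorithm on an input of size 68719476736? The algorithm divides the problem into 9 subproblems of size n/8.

For divide and conquer with division factor 8:

Problem sizes at each level:
Level 0: 68719476736
Level 1: 8589934592
Level 2: 1073741824
Level 3: 134217728
Level 4: 16777216
Level 5: 2097152
Level 6: 262144
Level 7: 32768
Level 8: 4096
Level 9: 512
Level 10: 64
Level 11: 8
Level 12: 1

The root is level 0 and the size-1 base case is level 12 (the tree spans levels 0 through 12, i.e. 13 levels counting the root), so the depth is the number of divisions: log_8(68719476736) = 12

The recursion tree depth is log_8(68719476736) = 12. At each level, the problem size is divided by 8, so it takes 12 divisions to reduce to a base case of size 1. The algorithm makes 9 recursive calls at each level.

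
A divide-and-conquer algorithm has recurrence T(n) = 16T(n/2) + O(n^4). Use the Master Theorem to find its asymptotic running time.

Master Theorem for T(n) = 16T(n/2) + O(n^4):

a = 16, b = 2, c = 4
log_b(a) = log_2(16) = 4.0000

Case 2: c = 4 = log_2(16) = 4.0000
T(n) = O(n^4 log n) = O(n^4 log n)

For T(n) = 16T(n/2) + O(n^4): log_2(16) = 4.0000. This is Case 2 of the Master Theorem (c = log_b(a), equal work at all levels), giving O(n^4 log n).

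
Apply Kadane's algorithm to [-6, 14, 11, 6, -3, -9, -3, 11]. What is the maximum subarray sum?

Using Kadane's algorithm on [-6, 14, 11, 6, -3, -9, -3, 11]:

Scanning through the array:
Position 1 (value 14): max_ending_here = 14, max_so_far = 14
Position 2 (value 11): max_ending_here = 25, max_so_far = 25
Position 3 (value 6): max_ending_here = 31, max_so_far = 31
Position 4 (value -3): max_ending_here = 28, max_so_far = 31
Position 5 (value -9): max_ending_here = 19, max_so_far = 31
Position 6 (value -3): max_ending_here = 16, max_so_far = 31
Position 7 (value 11): max_ending_here = 27, max_so_far = 31

Maximum subarray: [14, 11, 6]
Maximum sum: 31

The maximum subarray is [14, 11, 6] with sum 31. This subarray runs from index 1 to index 3.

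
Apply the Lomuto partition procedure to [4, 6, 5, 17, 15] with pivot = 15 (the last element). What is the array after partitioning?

Lomuto partition with pivot = 15:

Initial array: [4, 6, 5, 17, 15]

arr[0]=4 <= 15: swap with position 0, array becomes [4, 6, 5, 17, 15]
arr[1]=6 <= 15: swap with position 1, array becomes [4, 6, 5, 17, 15]
arr[2]=5 <= 15: swap with position 2, array becomes [4, 6, 5, 17, 15]
arr[3]=17 > 15: no swap

Place pivot at position 3: [4, 6, 5, 15, 17]
Pivot position: 3

After partitioning with pivot 15, the array becomes [4, 6, 5, 15, 17]. The pivot is placed at index 3. All elements to the left of the pivot are <= 15, and all elements to the right are > 15.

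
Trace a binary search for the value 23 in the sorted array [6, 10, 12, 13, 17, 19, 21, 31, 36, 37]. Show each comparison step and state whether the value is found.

Binary search for 23 in [6, 10, 12, 13, 17, 19, 21, 31, 36, 37]:

lo=0, hi=9, mid=4, arr[mid]=17 -> 17 < 23, search right half
lo=5, hi=9, mid=7, arr[mid]=31 -> 31 > 23, search left half
lo=5, hi=6, mid=5, arr[mid]=19 -> 19 < 23, search right half
lo=6, hi=6, mid=6, arr[mid]=21 -> 21 < 23, search right half
lo=7 > hi=6, target 23 not found

Binary search determines that 23 is not in the array after 4 comparisons. The search space was exhausted without finding the target.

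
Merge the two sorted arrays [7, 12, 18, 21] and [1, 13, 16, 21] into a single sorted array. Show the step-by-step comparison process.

Merging process:

Compare 7 vs 1: take 1 from right. Merged: [1]
Compare 7 vs 13: take 7 from left. Merged: [1, 7]
Compare 12 vs 13: take 12 from left. Merged: [1, 7, 12]
Compare 18 vs 13: take 13 from right. Merged: [1, 7, 12, 13]
Compare 18 vs 16: take 16 from right. Merged: [1, 7, 12, 13, 16]
Compare 18 vs 21: take 18 from left. Merged: [1, 7, 12, 13, 16, 18]
Compare 21 vs 21: take 21 from left. Merged: [1, 7, 12, 13, 16, 18, 21]
Append remaining from right: [21]. Merged: [1, 7, 12, 13, 16, 18, 21, 21]

Final merged array: [1, 7, 12, 13, 16, 18, 21, 21]
Total comparisons: 7

The merged array is [1, 7, 12, 13, 16, 18, 21, 21], requiring 7 comparisons. The merge step runs in O(n) time where n is the total number of elements.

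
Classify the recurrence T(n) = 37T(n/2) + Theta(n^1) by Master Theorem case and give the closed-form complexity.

Master Theorem for T(n) = 37T(n/2) + O(n^1):

a = 37, b = 2, c = 1
log_b(a) = log_2(37) = 5.2095

Case 1: c = 1 < log_2(37) = 5.2095
T(n) = O(n^(log_2 37))

For T(n) = 37T(n/2) + O(n^1): log_2(37) = 5.2095. This is Case 1 of the Master Theorem (c < log_b(a), work dominated by leaves), giving O(n^(log_2 37)).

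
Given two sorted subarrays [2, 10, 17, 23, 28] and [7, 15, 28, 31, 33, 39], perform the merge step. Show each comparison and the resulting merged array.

Merging process:

Compare 2 vs 7: take 2 from left. Merged: [2]
Compare 10 vs 7: take 7 from right. Merged: [2, 7]
Compare 10 vs 15: take 10 from left. Merged: [2, 7, 10]
Compare 17 vs 15: take 15 from right. Merged: [2, 7, 10, 15]
Compare 17 vs 28: take 17 from left. Merged: [2, 7, 10, 15, 17]
Compare 23 vs 28: take 23 from left. Merged: [2, 7, 10, 15, 17, 23]
Compare 28 vs 28: take 28 from left. Merged: [2, 7, 10, 15, 17, 23, 28]
Append remaining from right: [28, 31, 33, 39]. Merged: [2, 7, 10, 15, 17, 23, 28, 28, 31, 33, 39]

Final merged array: [2, 7, 10, 15, 17, 23, 28, 28, 31, 33, 39]
Total comparisons: 7

The merged array is [2, 7, 10, 15, 17, 23, 28, 28, 31, 33, 39], requiring 7 comparisons. The merge step runs in O(n) time where n is the total number of elements.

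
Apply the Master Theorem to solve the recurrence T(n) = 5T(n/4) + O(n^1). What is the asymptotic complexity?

Master Theorem for T(n) = 5T(n/4) + O(n^1):

a = 5, b = 4, c = 1
log_b(a) = log_4(5) = 1.1610

Case 1: c = 1 < log_4(5) = 1.1610
T(n) = O(n^(log_4 5))

For T(n) = 5T(n/4) + O(n^1): log_4(5) = 1.1610. This is Case 1 of the Master Theorem (c < log_b(a), work dominated by leaves), giving O(n^(log_4 5)).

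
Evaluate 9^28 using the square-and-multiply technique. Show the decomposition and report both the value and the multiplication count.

Computing 9^28 by squaring (build up from 9^1; each line after the first costs one multiplication):

9^1 = 9
9^2 = (9^1)^2 = 9^2 = 81
9^3 = 9 * 9^2 = 9 * 81 = 729
9^6 = (9^3)^2 = 729^2 = 531441
9^7 = 9 * 9^6 = 9 * 531441 = 4782969
9^14 = (9^7)^2 = 4782969^2 = 22876792454961
9^28 = (9^14)^2 = 22876792454961^2 = 523347633027360537213511521

Result: 523347633027360537213511521
Multiplications needed: 6 (6 lines after 9^1)

9^28 = 523347633027360537213511521. Using exponentiation by squaring, this requires 6 multiplications. The key idea: if the exponent is even, square the half-power; if odd, multiply by the base once.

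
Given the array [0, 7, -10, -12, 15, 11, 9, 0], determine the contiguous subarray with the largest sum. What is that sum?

Using Kadane's algorithm on [0, 7, -10, -12, 15, 11, 9, 0]:

Scanning through the array:
Position 1 (value 7): max_ending_here = 7, max_so_far = 7
Position 2 (value -10): max_ending_here = -3, max_so_far = 7
Position 3 (value -12): max_ending_here = -12, max_so_far = 7
Position 4 (value 15): max_ending_here = 15, max_so_far = 15
Position 5 (value 11): max_ending_here = 26, max_so_far = 26
Position 6 (value 9): max_ending_here = 35, max_so_far = 35
Position 7 (value 0): max_ending_here = 35, max_so_far = 35

Maximum subarray: [15, 11, 9]
Maximum sum: 35

The maximum subarray is [15, 11, 9] with sum 35. This subarray runs from index 4 to index 6.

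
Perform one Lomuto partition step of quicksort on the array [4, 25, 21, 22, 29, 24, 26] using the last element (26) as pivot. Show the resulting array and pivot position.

Lomuto partition with pivot = 26:

Initial array: [4, 25, 21, 22, 29, 24, 26]

arr[0]=4 <= 26: swap with position 0, array becomes [4, 25, 21, 22, 29, 24, 26]
arr[1]=25 <= 26: swap with position 1, array becomes [4, 25, 21, 22, 29, 24, 26]
arr[2]=21 <= 26: swap with position 2, array becomes [4, 25, 21, 22, 29, 24, 26]
arr[3]=22 <= 26: swap with position 3, array becomes [4, 25, 21, 22, 29, 24, 26]
arr[4]=29 > 26: no swap
arr[5]=24 <= 26: swap with position 4, array becomes [4, 25, 21, 22, 24, 29, 26]

Place pivot at position 5: [4, 25, 21, 22, 24, 26, 29]
Pivot position: 5

After partitioning with pivot 26, the array becomes [4, 25, 21, 22, 24, 26, 29]. The pivot is placed at index 5. All elements to the left of the pivot are <= 26, and all elements to the right are > 26.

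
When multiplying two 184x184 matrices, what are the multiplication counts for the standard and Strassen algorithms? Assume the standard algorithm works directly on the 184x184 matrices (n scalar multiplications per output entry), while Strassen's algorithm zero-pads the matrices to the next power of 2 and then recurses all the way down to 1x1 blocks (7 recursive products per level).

Matrix multiplication for 184x184 matrices:

Strassen's algorithm requires power-of-2 dimensions. Pad 184x184 to 256x256 (next power of 2).

Standard algorithm: 184^3 = 6229504 multiplications
Strassen's algorithm: 7^(log2(256)) = 7^8 = 5764801 multiplications
Savings: 6229504 - 5764801 = 464703 multiplications

Standard: 6229504 multiplications (184^3). Strassen: 5764801 multiplications (7^8, after padding to 256x256). Strassen reduces 8 recursive multiplications to 7 at each level.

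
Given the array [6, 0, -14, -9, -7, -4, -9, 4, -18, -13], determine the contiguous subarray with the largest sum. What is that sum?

Using Kadane's algorithm on [6, 0, -14, -9, -7, -4, -9, 4, -18, -13]:

Scanning through the array:
Position 1 (value 0): max_ending_here = 6, max_so_far = 6
Position 2 (value -14): max_ending_here = -8, max_so_far = 6
Position 3 (value -9): max_ending_here = -9, max_so_far = 6
Position 4 (value -7): max_ending_here = -7, max_so_far = 6
Position 5 (value -4): max_ending_here = -4, max_so_far = 6
Position 6 (value -9): max_ending_here = -9, max_so_far = 6
Position 7 (value 4): max_ending_here = 4, max_so_far = 6
Position 8 (value -18): max_ending_here = -14, max_so_far = 6
Position 9 (value -13): max_ending_here = -13, max_so_far = 6

Maximum subarray: [6]
Maximum sum: 6

The maximum subarray is [6] with sum 6. This subarray runs from index 0 to index 0.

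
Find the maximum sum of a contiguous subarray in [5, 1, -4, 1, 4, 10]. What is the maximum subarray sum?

Using Kadane's algorithm on [5, 1, -4, 1, 4, 10]:

Scanning through the array:
Position 1 (value 1): max_ending_here = 6, max_so_far = 6
Position 2 (value -4): max_ending_here = 2, max_so_far = 6
Position 3 (value 1): max_ending_here = 3, max_so_far = 6
Position 4 (value 4): max_ending_here = 7, max_so_far = 7
Position 5 (value 10): max_ending_here = 17, max_so_far = 17

Maximum subarray: [5, 1, -4, 1, 4, 10]
Maximum sum: 17

The maximum subarray is [5, 1, -4, 1, 4, 10] with sum 17. This subarray runs from index 0 to index 5.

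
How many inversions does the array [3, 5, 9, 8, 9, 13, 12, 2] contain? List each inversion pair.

Finding inversions in [3, 5, 9, 8, 9, 13, 12, 2]:

(0, 7): arr[0]=3 > arr[7]=2
(1, 7): arr[1]=5 > arr[7]=2
(2, 3): arr[2]=9 > arr[3]=8
(2, 7): arr[2]=9 > arr[7]=2
(3, 7): arr[3]=8 > arr[7]=2
(4, 7): arr[4]=9 > arr[7]=2
(5, 6): arr[5]=13 > arr[6]=12
(5, 7): arr[5]=13 > arr[7]=2
(6, 7): arr[6]=12 > arr[7]=2

Total inversions: 9

The array has 9 inversion(s): (0,7), (1,7), (2,3), (2,7), (3,7), (4,7), (5,6), (5,7), (6,7). Each pair (i,j) satisfies i < j and arr[i] > arr[j].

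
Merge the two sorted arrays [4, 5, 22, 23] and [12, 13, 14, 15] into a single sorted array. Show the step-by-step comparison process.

Merging process:

Compare 4 vs 12: take 4 from left. Merged: [4]
Compare 5 vs 12: take 5 from left. Merged: [4, 5]
Compare 22 vs 12: take 12 from right. Merged: [4, 5, 12]
Compare 22 vs 13: take 13 from right. Merged: [4, 5, 12, 13]
Compare 22 vs 14: take 14 from right. Merged: [4, 5, 12, 13, 14]
Compare 22 vs 15: take 15 from right. Merged: [4, 5, 12, 13, 14, 15]
Append remaining from left: [22, 23]. Merged: [4, 5, 12, 13, 14, 15, 22, 23]

Final merged array: [4, 5, 12, 13, 14, 15, 22, 23]
Total comparisons: 6

The merged array is [4, 5, 12, 13, 14, 15, 22, 23], requiring 6 comparisons. The merge step runs in O(n) time where n is the total number of elements.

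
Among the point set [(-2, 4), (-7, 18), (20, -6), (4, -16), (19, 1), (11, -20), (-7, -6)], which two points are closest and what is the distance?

Computing all pairwise distances among 7 points:

d((-2, 4), (-7, 18)) = 14.8661
d((-2, 4), (20, -6)) = 24.1661
d((-2, 4), (4, -16)) = 20.8806
d((-2, 4), (19, 1)) = 21.2132
d((-2, 4), (11, -20)) = 27.2947
d((-2, 4), (-7, -6)) = 11.1803
d((-7, 18), (20, -6)) = 36.1248
d((-7, 18), (4, -16)) = 35.7351
d((-7, 18), (19, 1)) = 31.0644
d((-7, 18), (11, -20)) = 42.0476
d((-7, 18), (-7, -6)) = 24.0
d((20, -6), (4, -16)) = 18.868
d((20, -6), (19, 1)) = 7.0711 <-- minimum
d((20, -6), (11, -20)) = 16.6433
d((20, -6), (-7, -6)) = 27.0
d((4, -16), (19, 1)) = 22.6716
d((4, -16), (11, -20)) = 8.0623
d((4, -16), (-7, -6)) = 14.8661
d((19, 1), (11, -20)) = 22.4722
d((19, 1), (-7, -6)) = 26.9258
d((11, -20), (-7, -6)) = 22.8035

Closest pair: (20, -6) and (19, 1) with distance 7.0711

The closest pair is (20, -6) and (19, 1) with Euclidean distance 7.0711. For 7 points, brute-force pairwise comparison is shown above. For large n, the divide-and-conquer algorithm (sort by x, recurse on halves, check the dividing strip) achieves O(n log n).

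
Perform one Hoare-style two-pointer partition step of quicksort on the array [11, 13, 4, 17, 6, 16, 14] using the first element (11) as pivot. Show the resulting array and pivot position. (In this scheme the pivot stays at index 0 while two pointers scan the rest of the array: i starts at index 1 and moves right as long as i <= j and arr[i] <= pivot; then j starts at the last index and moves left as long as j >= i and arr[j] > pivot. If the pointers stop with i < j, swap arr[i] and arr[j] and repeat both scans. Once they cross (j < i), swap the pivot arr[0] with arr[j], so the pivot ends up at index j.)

Hoare-style two-pointer partition with pivot = 11:

Initial array: [11, 13, 4, 17, 6, 16, 14]

Pointers start at i = 1, j = 6.
i stops at index 1 (arr[1]=13 > 11), j stops at index 4 (arr[4]=6 <= 11): swap arr[1] and arr[4], array becomes [11, 6, 4, 17, 13, 16, 14]
i ends at 3, j ends at 2: the pointers have crossed (j < i), so scanning stops.

Swap pivot arr[0] with arr[2] to place pivot at position 2: [4, 6, 11, 17, 13, 16, 14]
Pivot position: 2

After partitioning with pivot 11, the array becomes [4, 6, 11, 17, 13, 16, 14]. The pivot is placed at index 2. All elements to the left of the pivot are <= 11, and all elements to the right are > 11.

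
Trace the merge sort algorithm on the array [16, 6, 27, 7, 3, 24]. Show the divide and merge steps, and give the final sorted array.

Merge sort trace:

Split: [16, 6, 27, 7, 3, 24] -> [16, 6, 27] and [7, 3, 24]
  Split: [16, 6, 27] -> [16] and [6, 27]
    Split: [6, 27] -> [6] and [27]
    Merge: [6] + [27] -> [6, 27]
  Merge: [16] + [6, 27] -> [6, 16, 27]
  Split: [7, 3, 24] -> [7] and [3, 24]
    Split: [3, 24] -> [3] and [24]
    Merge: [3] + [24] -> [3, 24]
  Merge: [7] + [3, 24] -> [3, 7, 24]
Merge: [6, 16, 27] + [3, 7, 24] -> [3, 6, 7, 16, 24, 27]

Final sorted array: [3, 6, 7, 16, 24, 27]

The merge sort proceeds by recursively splitting the array and merging sorted halves.
After all merges, the sorted array is [3, 6, 7, 16, 24, 27].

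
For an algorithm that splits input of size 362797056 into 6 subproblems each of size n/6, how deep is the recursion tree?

For divide and conquer with division factor 6:

Problem sizes at each level:
Level 0: 362797056
Level 1: 60466176
Level 2: 10077696
Level 3: 1679616
Level 4: 279936
Level 5: 46656
Level 6: 7776
Level 7: 1296
Level 8: 216
Level 9: 36
Level 10: 6
Level 11: 1

The root is level 0 and the size-1 base case is level 11 (the tree spans levels 0 through 11, i.e. 12 levels counting the root), so the depth is the number of divisions: log_6(362797056) = 11

The recursion tree depth is log_6(362797056) = 11. At each level, the problem size is divided by 6, so it takes 11 divisions to reduce to a base case of size 1. The algorithm makes 6 recursive calls at each level.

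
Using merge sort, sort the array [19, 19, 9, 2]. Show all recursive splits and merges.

Merge sort trace:

Split: [19, 19, 9, 2] -> [19, 19] and [9, 2]
  Split: [19, 19] -> [19] and [19]
  Merge: [19] + [19] -> [19, 19]
  Split: [9, 2] -> [9] and [2]
  Merge: [9] + [2] -> [2, 9]
Merge: [19, 19] + [2, 9] -> [2, 9, 19, 19]

Final sorted array: [2, 9, 19, 19]

The merge sort proceeds by recursively splitting the array and merging sorted halves.
After all merges, the sorted array is [2, 9, 19, 19].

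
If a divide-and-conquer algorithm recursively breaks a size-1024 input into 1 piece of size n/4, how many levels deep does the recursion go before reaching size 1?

For divide and conquer with division factor 4:

Problem sizes at each level:
Level 0: 1024
Level 1: 256
Level 2: 64
Level 3: 16
Level 4: 4
Level 5: 1

The root is level 0 and the size-1 base case is level 5 (the tree spans levels 0 through 5, i.e. 6 levels counting the root), so the depth is the number of divisions: log_4(1024) = 5

The recursion tree depth is log_4(1024) = 5. At each level, the problem size is divided by 4, so it takes 5 divisions to reduce to a base case of size 1. The algorithm makes 1 recursive call at each level.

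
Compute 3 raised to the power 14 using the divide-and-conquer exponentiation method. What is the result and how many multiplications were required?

Computing 3^14 by squaring (build up from 3^1; each line after the first costs one multiplication):

3^1 = 3
3^2 = (3^1)^2 = 3^2 = 9
3^3 = 3 * 3^2 = 3 * 9 = 27
3^6 = (3^3)^2 = 27^2 = 729
3^7 = 3 * 3^6 = 3 * 729 = 2187
3^14 = (3^7)^2 = 2187^2 = 4782969

Result: 4782969
Multiplications needed: 5 (5 lines after 3^1)

3^14 = 4782969. Using exponentiation by squaring, this requires 5 multiplications. The key idea: if the exponent is even, square the half-power; if odd, multiply by the base once.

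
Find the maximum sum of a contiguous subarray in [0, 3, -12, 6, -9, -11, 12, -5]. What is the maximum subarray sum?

Using Kadane's algorithm on [0, 3, -12, 6, -9, -11, 12, -5]:

Scanning through the array:
Position 1 (value 3): max_ending_here = 3, max_so_far = 3
Position 2 (value -12): max_ending_here = -9, max_so_far = 3
Position 3 (value 6): max_ending_here = 6, max_so_far = 6
Position 4 (value -9): max_ending_here = -3, max_so_far = 6
Position 5 (value -11): max_ending_here = -11, max_so_far = 6
Position 6 (value 12): max_ending_here = 12, max_so_far = 12
Position 7 (value -5): max_ending_here = 7, max_so_far = 12

Maximum subarray: [12]
Maximum sum: 12

The maximum subarray is [12] with sum 12. This subarray runs from index 6 to index 6.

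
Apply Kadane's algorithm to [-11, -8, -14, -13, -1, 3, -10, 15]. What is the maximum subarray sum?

Using Kadane's algorithm on [-11, -8, -14, -13, -1, 3, -10, 15]:

Scanning through the array:
Position 1 (value -8): max_ending_here = -8, max_so_far = -8
Position 2 (value -14): max_ending_here = -14, max_so_far = -8
Position 3 (value -13): max_ending_here = -13, max_so_far = -8
Position 4 (value -1): max_ending_here = -1, max_so_far = -1
Position 5 (value 3): max_ending_here = 3, max_so_far = 3
Position 6 (value -10): max_ending_here = -7, max_so_far = 3
Position 7 (value 15): max_ending_here = 15, max_so_far = 15

Maximum subarray: [15]
Maximum sum: 15

The maximum subarray is [15] with sum 15. This subarray runs from index 7 to index 7.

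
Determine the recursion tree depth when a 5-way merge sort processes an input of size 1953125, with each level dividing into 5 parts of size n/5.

For divide and conquer with division factor 5:

Problem sizes at each level:
Level 0: 1953125
Level 1: 390625
Level 2: 78125
Level 3: 15625
Level 4: 3125
Level 5: 625
Level 6: 125
Level 7: 25
Level 8: 5
Level 9: 1

The root is level 0 and the size-1 base case is level 9 (the tree spans levels 0 through 9, i.e. 10 levels counting the root), so the depth is the number of divisions: log_5(1953125) = 9

The recursion tree depth is log_5(1953125) = 9. At each level, the problem size is divided by 5, so it takes 9 divisions to reduce to a base case of size 1. The algorithm makes 5 recursive calls at each level.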